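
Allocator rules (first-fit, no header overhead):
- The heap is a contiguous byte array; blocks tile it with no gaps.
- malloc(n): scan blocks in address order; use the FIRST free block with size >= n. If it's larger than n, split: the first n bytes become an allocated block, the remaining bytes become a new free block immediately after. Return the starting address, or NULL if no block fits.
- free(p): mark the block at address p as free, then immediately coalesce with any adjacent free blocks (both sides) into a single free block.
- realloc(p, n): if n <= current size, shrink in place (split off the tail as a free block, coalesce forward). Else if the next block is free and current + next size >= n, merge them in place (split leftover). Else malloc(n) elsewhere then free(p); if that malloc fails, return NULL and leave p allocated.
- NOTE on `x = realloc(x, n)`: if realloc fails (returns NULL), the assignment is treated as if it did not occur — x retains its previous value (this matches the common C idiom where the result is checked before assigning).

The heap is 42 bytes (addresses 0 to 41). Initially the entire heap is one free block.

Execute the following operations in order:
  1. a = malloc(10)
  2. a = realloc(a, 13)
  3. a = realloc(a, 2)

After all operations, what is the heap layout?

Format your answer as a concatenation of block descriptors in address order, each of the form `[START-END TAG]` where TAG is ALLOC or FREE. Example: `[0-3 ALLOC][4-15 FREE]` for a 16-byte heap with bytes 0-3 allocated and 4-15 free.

Answer: [0-1 ALLOC][2-41 FREE]

Derivation:
Op 1: a = malloc(10) -> a = 0; heap: [0-9 ALLOC][10-41 FREE]
Op 2: a = realloc(a, 13) -> a = 0; heap: [0-12 ALLOC][13-41 FREE]
Op 3: a = realloc(a, 2) -> a = 0; heap: [0-1 ALLOC][2-41 FREE]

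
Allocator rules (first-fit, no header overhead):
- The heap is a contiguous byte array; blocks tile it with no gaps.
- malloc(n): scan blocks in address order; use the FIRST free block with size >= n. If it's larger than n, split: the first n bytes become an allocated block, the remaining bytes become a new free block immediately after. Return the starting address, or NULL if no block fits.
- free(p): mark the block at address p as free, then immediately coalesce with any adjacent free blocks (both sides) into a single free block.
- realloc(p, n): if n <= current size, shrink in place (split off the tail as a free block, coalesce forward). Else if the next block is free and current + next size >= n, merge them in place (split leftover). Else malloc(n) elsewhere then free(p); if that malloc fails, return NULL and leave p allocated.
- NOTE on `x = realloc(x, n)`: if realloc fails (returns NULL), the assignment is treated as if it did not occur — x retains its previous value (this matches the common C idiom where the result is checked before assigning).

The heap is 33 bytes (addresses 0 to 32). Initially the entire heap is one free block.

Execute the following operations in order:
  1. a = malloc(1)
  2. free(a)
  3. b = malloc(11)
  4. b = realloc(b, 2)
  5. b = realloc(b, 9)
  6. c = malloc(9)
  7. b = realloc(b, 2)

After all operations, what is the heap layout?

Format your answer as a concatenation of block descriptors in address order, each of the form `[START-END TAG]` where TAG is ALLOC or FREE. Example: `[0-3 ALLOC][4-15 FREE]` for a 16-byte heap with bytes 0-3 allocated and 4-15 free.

Op 1: a = malloc(1) -> a = 0; heap: [0-0 ALLOC][1-32 FREE]
Op 2: free(a) -> (freed a); heap: [0-32 FREE]
Op 3: b = malloc(11) -> b = 0; heap: [0-10 ALLOC][11-32 FREE]
Op 4: b = realloc(b, 2) -> b = 0; heap: [0-1 ALLOC][2-32 FREE]
Op 5: b = realloc(b, 9) -> b = 0; heap: [0-8 ALLOC][9-32 FREE]
Op 6: c = malloc(9) -> c = 9; heap: [0-8 ALLOC][9-17 ALLOC][18-32 FREE]
Op 7: b = realloc(b, 2) -> b = 0; heap: [0-1 ALLOC][2-8 FREE][9-17 ALLOC][18-32 FREE]

Answer: [0-1 ALLOC][2-8 FREE][9-17 ALLOC][18-32 FREE]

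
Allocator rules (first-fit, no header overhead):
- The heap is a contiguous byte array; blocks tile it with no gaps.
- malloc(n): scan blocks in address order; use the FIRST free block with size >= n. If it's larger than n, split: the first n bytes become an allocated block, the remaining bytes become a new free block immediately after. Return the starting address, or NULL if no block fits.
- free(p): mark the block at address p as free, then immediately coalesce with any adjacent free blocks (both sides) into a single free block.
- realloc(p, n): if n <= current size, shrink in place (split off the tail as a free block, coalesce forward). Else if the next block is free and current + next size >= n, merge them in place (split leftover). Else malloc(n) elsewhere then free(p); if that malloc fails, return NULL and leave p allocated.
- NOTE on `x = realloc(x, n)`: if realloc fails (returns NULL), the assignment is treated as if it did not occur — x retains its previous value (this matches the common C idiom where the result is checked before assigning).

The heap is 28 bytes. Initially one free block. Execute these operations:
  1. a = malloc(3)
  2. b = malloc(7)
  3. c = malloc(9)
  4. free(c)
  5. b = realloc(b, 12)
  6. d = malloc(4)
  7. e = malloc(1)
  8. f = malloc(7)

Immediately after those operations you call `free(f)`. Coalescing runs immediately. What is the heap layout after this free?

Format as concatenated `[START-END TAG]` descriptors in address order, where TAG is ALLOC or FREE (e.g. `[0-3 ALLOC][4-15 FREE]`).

Answer: [0-2 ALLOC][3-14 ALLOC][15-18 ALLOC][19-19 ALLOC][20-27 FREE]

Derivation:
Op 1: a = malloc(3) -> a = 0; heap: [0-2 ALLOC][3-27 FREE]
Op 2: b = malloc(7) -> b = 3; heap: [0-2 ALLOC][3-9 ALLOC][10-27 FREE]
Op 3: c = malloc(9) -> c = 10; heap: [0-2 ALLOC][3-9 ALLOC][10-18 ALLOC][19-27 FREE]
Op 4: free(c) -> (freed c); heap: [0-2 ALLOC][3-9 ALLOC][10-27 FREE]
Op 5: b = realloc(b, 12) -> b = 3; heap: [0-2 ALLOC][3-14 ALLOC][15-27 FREE]
Op 6: d = malloc(4) -> d = 15; heap: [0-2 ALLOC][3-14 ALLOC][15-18 ALLOC][19-27 FREE]
Op 7: e = malloc(1) -> e = 19; heap: [0-2 ALLOC][3-14 ALLOC][15-18 ALLOC][19-19 ALLOC][20-27 FREE]
Op 8: f = malloc(7) -> f = 20; heap: [0-2 ALLOC][3-14 ALLOC][15-18 ALLOC][19-19 ALLOC][20-26 ALLOC][27-27 FREE]
free(f): f = 20 -> block [20-26 ALLOC]; mark free, coalesce with adjacent free neighbors -> [0-2 ALLOC][3-14 ALLOC][15-18 ALLOC][19-19 ALLOC][20-27 FREE]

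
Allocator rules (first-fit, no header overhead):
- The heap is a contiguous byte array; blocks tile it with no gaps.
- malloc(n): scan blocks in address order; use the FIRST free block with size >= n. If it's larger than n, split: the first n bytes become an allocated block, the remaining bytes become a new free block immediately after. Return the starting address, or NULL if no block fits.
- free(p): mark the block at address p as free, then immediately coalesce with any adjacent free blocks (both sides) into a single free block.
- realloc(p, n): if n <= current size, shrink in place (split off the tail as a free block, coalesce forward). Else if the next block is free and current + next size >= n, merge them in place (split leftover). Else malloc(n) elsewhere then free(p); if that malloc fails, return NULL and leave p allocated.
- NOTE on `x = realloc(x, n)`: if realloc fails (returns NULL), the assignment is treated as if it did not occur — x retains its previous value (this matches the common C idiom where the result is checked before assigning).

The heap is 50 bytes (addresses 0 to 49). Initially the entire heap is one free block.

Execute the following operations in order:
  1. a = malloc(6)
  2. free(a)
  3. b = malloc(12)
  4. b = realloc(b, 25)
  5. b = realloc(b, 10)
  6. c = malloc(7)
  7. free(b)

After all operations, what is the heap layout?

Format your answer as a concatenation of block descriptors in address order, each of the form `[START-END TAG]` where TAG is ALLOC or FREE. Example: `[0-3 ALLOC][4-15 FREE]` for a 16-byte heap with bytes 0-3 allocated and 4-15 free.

Answer: [0-9 FREE][10-16 ALLOC][17-49 FREE]

Derivation:
Op 1: a = malloc(6) -> a = 0; heap: [0-5 ALLOC][6-49 FREE]
Op 2: free(a) -> (freed a); heap: [0-49 FREE]
Op 3: b = malloc(12) -> b = 0; heap: [0-11 ALLOC][12-49 FREE]
Op 4: b = realloc(b, 25) -> b = 0; heap: [0-24 ALLOC][25-49 FREE]
Op 5: b = realloc(b, 10) -> b = 0; heap: [0-9 ALLOC][10-49 FREE]
Op 6: c = malloc(7) -> c = 10; heap: [0-9 ALLOC][10-16 ALLOC][17-49 FREE]
Op 7: free(b) -> (freed b); heap: [0-9 FREE][10-16 ALLOC][17-49 FREE]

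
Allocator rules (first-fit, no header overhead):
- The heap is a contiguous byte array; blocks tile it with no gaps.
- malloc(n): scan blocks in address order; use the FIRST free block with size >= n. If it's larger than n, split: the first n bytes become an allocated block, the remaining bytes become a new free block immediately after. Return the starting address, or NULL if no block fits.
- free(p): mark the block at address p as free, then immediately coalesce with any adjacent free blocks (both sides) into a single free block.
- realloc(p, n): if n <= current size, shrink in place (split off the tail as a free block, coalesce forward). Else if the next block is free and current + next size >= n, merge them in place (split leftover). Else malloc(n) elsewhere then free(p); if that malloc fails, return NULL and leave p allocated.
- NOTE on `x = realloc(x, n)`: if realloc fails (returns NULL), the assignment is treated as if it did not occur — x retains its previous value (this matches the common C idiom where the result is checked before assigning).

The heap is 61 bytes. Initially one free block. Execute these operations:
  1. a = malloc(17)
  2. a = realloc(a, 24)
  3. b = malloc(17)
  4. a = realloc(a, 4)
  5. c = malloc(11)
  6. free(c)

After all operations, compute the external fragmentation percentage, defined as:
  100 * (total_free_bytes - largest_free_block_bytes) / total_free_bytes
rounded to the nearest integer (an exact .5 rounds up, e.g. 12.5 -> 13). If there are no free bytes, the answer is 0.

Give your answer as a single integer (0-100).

Answer: 50

Derivation:
Op 1: a = malloc(17) -> a = 0; heap: [0-16 ALLOC][17-60 FREE]
Op 2: a = realloc(a, 24) -> a = 0; heap: [0-23 ALLOC][24-60 FREE]
Op 3: b = malloc(17) -> b = 24; heap: [0-23 ALLOC][24-40 ALLOC][41-60 FREE]
Op 4: a = realloc(a, 4) -> a = 0; heap: [0-3 ALLOC][4-23 FREE][24-40 ALLOC][41-60 FREE]
Op 5: c = malloc(11) -> c = 4; heap: [0-3 ALLOC][4-14 ALLOC][15-23 FREE][24-40 ALLOC][41-60 FREE]
Op 6: free(c) -> (freed c); heap: [0-3 ALLOC][4-23 FREE][24-40 ALLOC][41-60 FREE]
Free blocks: [20 20] total_free=40 largest=20 -> 100*(40-20)/40 = 2000/40 = 50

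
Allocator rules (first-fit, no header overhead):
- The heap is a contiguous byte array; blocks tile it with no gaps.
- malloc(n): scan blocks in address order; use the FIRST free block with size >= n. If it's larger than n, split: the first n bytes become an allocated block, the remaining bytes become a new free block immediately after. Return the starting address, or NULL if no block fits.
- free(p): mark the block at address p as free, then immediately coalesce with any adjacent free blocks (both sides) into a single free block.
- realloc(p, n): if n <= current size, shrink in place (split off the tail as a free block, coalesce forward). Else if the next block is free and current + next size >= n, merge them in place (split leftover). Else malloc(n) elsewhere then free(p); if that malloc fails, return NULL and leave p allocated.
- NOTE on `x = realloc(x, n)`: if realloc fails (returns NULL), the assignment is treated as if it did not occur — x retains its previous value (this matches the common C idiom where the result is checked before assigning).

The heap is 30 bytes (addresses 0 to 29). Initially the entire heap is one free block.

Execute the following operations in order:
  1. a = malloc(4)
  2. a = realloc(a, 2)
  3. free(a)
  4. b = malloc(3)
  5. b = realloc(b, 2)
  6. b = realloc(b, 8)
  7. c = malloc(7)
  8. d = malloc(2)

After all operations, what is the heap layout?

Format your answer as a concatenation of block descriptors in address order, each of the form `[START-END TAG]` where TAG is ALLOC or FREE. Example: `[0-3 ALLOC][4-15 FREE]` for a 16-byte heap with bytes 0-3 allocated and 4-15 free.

Op 1: a = malloc(4) -> a = 0; heap: [0-3 ALLOC][4-29 FREE]
Op 2: a = realloc(a, 2) -> a = 0; heap: [0-1 ALLOC][2-29 FREE]
Op 3: free(a) -> (freed a); heap: [0-29 FREE]
Op 4: b = malloc(3) -> b = 0; heap: [0-2 ALLOC][3-29 FREE]
Op 5: b = realloc(b, 2) -> b = 0; heap: [0-1 ALLOC][2-29 FREE]
Op 6: b = realloc(b, 8) -> b = 0; heap: [0-7 ALLOC][8-29 FREE]
Op 7: c = malloc(7) -> c = 8; heap: [0-7 ALLOC][8-14 ALLOC][15-29 FREE]
Op 8: d = malloc(2) -> d = 15; heap: [0-7 ALLOC][8-14 ALLOC][15-16 ALLOC][17-29 FREE]

Answer: [0-7 ALLOC][8-14 ALLOC][15-16 ALLOC][17-29 FREE]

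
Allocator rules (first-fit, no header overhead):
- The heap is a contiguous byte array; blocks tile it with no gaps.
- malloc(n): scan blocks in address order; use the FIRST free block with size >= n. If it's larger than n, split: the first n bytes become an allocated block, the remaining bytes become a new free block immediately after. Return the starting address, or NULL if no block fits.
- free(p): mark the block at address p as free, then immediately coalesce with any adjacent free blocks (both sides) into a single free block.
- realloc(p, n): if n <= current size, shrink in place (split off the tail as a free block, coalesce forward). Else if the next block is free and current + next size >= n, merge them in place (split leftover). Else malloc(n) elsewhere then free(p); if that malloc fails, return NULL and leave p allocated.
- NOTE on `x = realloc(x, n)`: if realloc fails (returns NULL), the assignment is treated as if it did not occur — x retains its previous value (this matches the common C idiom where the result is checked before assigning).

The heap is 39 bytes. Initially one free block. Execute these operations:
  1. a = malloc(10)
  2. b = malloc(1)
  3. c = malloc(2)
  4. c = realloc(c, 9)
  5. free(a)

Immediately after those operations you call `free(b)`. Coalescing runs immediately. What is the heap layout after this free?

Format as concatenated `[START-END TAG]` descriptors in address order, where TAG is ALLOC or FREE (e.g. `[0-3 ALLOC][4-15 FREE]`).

Answer: [0-10 FREE][11-19 ALLOC][20-38 FREE]

Derivation:
Op 1: a = malloc(10) -> a = 0; heap: [0-9 ALLOC][10-38 FREE]
Op 2: b = malloc(1) -> b = 10; heap: [0-9 ALLOC][10-10 ALLOC][11-38 FREE]
Op 3: c = malloc(2) -> c = 11; heap: [0-9 ALLOC][10-10 ALLOC][11-12 ALLOC][13-38 FREE]
Op 4: c = realloc(c, 9) -> c = 11; heap: [0-9 ALLOC][10-10 ALLOC][11-19 ALLOC][20-38 FREE]
Op 5: free(a) -> (freed a); heap: [0-9 FREE][10-10 ALLOC][11-19 ALLOC][20-38 FREE]
free(b): b = 10 -> block [10-10 ALLOC]; mark free, coalesce with adjacent free neighbors -> [0-10 FREE][11-19 ALLOC][20-38 FREE]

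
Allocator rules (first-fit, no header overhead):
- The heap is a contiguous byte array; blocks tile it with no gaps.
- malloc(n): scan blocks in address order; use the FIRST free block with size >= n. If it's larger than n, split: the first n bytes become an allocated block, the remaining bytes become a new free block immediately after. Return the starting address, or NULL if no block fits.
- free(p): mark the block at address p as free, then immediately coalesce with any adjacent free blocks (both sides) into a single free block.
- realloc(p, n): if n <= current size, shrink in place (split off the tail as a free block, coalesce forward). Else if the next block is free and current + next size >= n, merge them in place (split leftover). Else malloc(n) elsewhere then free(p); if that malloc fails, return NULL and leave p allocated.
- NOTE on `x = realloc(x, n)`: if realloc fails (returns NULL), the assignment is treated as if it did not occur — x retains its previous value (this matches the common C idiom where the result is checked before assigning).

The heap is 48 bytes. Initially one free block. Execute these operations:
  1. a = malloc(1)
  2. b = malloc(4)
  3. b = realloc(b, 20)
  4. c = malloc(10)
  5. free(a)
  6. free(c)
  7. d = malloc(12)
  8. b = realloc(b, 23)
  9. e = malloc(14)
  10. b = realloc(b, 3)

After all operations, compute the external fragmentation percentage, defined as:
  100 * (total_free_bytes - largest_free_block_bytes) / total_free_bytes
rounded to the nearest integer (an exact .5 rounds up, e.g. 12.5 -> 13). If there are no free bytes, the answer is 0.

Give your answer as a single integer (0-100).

Answer: 11

Derivation:
Op 1: a = malloc(1) -> a = 0; heap: [0-0 ALLOC][1-47 FREE]
Op 2: b = malloc(4) -> b = 1; heap: [0-0 ALLOC][1-4 ALLOC][5-47 FREE]
Op 3: b = realloc(b, 20) -> b = 1; heap: [0-0 ALLOC][1-20 ALLOC][21-47 FREE]
Op 4: c = malloc(10) -> c = 21; heap: [0-0 ALLOC][1-20 ALLOC][21-30 ALLOC][31-47 FREE]
Op 5: free(a) -> (freed a); heap: [0-0 FREE][1-20 ALLOC][21-30 ALLOC][31-47 FREE]
Op 6: free(c) -> (freed c); heap: [0-0 FREE][1-20 ALLOC][21-47 FREE]
Op 7: d = malloc(12) -> d = 21; heap: [0-0 FREE][1-20 ALLOC][21-32 ALLOC][33-47 FREE]
Op 8: b = realloc(b, 23) -> NULL (b unchanged); heap: [0-0 FREE][1-20 ALLOC][21-32 ALLOC][33-47 FREE]
Op 9: e = malloc(14) -> e = 33; heap: [0-0 FREE][1-20 ALLOC][21-32 ALLOC][33-46 ALLOC][47-47 FREE]
Op 10: b = realloc(b, 3) -> b = 1; heap: [0-0 FREE][1-3 ALLOC][4-20 FREE][21-32 ALLOC][33-46 ALLOC][47-47 FREE]
Free blocks: [1 17 1] total_free=19 largest=17 -> 100*(19-17)/19 = 200/19 ≈ 10.526 -> rounds to 11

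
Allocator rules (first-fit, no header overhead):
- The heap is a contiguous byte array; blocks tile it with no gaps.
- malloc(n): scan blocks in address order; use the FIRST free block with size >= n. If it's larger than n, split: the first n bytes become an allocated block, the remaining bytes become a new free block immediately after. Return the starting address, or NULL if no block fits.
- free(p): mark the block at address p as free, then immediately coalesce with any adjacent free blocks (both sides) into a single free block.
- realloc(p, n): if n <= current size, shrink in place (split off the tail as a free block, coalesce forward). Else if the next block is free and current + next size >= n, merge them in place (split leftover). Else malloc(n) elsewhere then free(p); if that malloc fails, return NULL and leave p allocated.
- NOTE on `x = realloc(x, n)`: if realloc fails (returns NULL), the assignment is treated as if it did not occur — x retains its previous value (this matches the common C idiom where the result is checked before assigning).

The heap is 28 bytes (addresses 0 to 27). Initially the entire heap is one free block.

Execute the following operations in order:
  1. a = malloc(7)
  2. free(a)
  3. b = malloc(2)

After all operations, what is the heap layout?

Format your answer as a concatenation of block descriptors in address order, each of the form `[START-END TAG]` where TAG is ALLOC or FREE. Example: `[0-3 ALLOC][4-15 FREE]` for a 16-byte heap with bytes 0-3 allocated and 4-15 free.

Op 1: a = malloc(7) -> a = 0; heap: [0-6 ALLOC][7-27 FREE]
Op 2: free(a) -> (freed a); heap: [0-27 FREE]
Op 3: b = malloc(2) -> b = 0; heap: [0-1 ALLOC][2-27 FREE]

Answer: [0-1 ALLOC][2-27 FREE]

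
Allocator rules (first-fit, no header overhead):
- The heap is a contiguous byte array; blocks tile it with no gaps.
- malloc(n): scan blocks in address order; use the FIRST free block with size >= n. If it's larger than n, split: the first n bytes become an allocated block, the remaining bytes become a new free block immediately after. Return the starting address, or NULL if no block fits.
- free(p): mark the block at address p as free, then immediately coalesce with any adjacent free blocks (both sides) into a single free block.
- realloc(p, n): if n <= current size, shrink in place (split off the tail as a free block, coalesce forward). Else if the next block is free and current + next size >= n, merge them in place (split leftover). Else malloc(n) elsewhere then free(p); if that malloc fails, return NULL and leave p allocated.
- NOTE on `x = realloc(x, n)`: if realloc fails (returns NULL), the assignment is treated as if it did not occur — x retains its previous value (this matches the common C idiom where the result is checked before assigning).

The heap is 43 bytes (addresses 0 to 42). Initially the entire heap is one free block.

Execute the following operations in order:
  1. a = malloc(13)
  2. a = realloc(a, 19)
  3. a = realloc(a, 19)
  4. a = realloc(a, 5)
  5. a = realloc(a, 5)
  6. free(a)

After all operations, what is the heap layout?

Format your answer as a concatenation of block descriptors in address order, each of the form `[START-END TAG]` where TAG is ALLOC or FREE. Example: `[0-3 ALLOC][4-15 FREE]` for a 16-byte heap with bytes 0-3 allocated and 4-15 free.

Answer: [0-42 FREE]

Derivation:
Op 1: a = malloc(13) -> a = 0; heap: [0-12 ALLOC][13-42 FREE]
Op 2: a = realloc(a, 19) -> a = 0; heap: [0-18 ALLOC][19-42 FREE]
Op 3: a = realloc(a, 19) -> a = 0; heap: [0-18 ALLOC][19-42 FREE]
Op 4: a = realloc(a, 5) -> a = 0; heap: [0-4 ALLOC][5-42 FREE]
Op 5: a = realloc(a, 5) -> a = 0; heap: [0-4 ALLOC][5-42 FREE]
Op 6: free(a) -> (freed a); heap: [0-42 FREE]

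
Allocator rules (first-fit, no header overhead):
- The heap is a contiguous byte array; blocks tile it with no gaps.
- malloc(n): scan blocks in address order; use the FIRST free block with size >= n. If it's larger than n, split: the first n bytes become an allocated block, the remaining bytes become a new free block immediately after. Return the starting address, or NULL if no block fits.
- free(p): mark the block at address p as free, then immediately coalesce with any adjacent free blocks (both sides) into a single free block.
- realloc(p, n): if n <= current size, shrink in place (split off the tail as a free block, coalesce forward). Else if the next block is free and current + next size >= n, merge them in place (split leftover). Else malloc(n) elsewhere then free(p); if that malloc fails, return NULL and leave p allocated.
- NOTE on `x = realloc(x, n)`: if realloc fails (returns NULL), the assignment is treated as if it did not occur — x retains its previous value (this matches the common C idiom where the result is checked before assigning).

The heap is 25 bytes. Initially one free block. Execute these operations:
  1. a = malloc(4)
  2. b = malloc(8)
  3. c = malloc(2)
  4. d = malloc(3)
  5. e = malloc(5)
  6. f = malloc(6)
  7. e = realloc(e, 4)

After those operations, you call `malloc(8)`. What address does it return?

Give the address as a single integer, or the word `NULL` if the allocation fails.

Op 1: a = malloc(4) -> a = 0; heap: [0-3 ALLOC][4-24 FREE]
Op 2: b = malloc(8) -> b = 4; heap: [0-3 ALLOC][4-11 ALLOC][12-24 FREE]
Op 3: c = malloc(2) -> c = 12; heap: [0-3 ALLOC][4-11 ALLOC][12-13 ALLOC][14-24 FREE]
Op 4: d = malloc(3) -> d = 14; heap: [0-3 ALLOC][4-11 ALLOC][12-13 ALLOC][14-16 ALLOC][17-24 FREE]
Op 5: e = malloc(5) -> e = 17; heap: [0-3 ALLOC][4-11 ALLOC][12-13 ALLOC][14-16 ALLOC][17-21 ALLOC][22-24 FREE]
Op 6: f = malloc(6) -> f = NULL; heap: [0-3 ALLOC][4-11 ALLOC][12-13 ALLOC][14-16 ALLOC][17-21 ALLOC][22-24 FREE]
Op 7: e = realloc(e, 4) -> e = 17; heap: [0-3 ALLOC][4-11 ALLOC][12-13 ALLOC][14-16 ALLOC][17-20 ALLOC][21-24 FREE]
malloc(8): first-fit scan over [0-3 ALLOC][4-11 ALLOC][12-13 ALLOC][14-16 ALLOC][17-20 ALLOC][21-24 FREE] -> NULL

Answer: NULL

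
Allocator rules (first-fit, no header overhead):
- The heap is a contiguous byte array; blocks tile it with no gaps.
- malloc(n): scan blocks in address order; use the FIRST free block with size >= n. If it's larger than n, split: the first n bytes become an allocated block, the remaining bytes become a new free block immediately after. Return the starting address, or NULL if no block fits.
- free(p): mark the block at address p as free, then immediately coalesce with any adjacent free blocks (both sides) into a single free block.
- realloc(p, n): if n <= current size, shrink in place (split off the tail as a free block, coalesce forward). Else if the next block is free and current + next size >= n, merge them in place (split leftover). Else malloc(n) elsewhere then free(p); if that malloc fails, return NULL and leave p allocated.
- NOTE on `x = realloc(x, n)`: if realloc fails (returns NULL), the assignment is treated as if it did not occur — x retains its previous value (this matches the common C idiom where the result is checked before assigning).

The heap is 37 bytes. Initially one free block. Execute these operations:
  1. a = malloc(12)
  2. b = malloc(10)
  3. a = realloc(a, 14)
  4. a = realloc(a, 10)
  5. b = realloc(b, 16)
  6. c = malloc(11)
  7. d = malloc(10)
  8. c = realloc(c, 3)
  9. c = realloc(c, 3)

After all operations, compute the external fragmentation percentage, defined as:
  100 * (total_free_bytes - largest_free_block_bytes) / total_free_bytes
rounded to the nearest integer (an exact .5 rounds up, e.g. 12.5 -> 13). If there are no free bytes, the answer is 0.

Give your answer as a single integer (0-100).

Op 1: a = malloc(12) -> a = 0; heap: [0-11 ALLOC][12-36 FREE]
Op 2: b = malloc(10) -> b = 12; heap: [0-11 ALLOC][12-21 ALLOC][22-36 FREE]
Op 3: a = realloc(a, 14) -> a = 22; heap: [0-11 FREE][12-21 ALLOC][22-35 ALLOC][36-36 FREE]
Op 4: a = realloc(a, 10) -> a = 22; heap: [0-11 FREE][12-21 ALLOC][22-31 ALLOC][32-36 FREE]
Op 5: b = realloc(b, 16) -> NULL (b unchanged); heap: [0-11 FREE][12-21 ALLOC][22-31 ALLOC][32-36 FREE]
Op 6: c = malloc(11) -> c = 0; heap: [0-10 ALLOC][11-11 FREE][12-21 ALLOC][22-31 ALLOC][32-36 FREE]
Op 7: d = malloc(10) -> d = NULL; heap: [0-10 ALLOC][11-11 FREE][12-21 ALLOC][22-31 ALLOC][32-36 FREE]
Op 8: c = realloc(c, 3) -> c = 0; heap: [0-2 ALLOC][3-11 FREE][12-21 ALLOC][22-31 ALLOC][32-36 FREE]
Op 9: c = realloc(c, 3) -> c = 0; heap: [0-2 ALLOC][3-11 FREE][12-21 ALLOC][22-31 ALLOC][32-36 FREE]
Free blocks: [9 5] total_free=14 largest=9 -> 100*(14-9)/14 = 500/14 ≈ 35.714 -> rounds to 36

Answer: 36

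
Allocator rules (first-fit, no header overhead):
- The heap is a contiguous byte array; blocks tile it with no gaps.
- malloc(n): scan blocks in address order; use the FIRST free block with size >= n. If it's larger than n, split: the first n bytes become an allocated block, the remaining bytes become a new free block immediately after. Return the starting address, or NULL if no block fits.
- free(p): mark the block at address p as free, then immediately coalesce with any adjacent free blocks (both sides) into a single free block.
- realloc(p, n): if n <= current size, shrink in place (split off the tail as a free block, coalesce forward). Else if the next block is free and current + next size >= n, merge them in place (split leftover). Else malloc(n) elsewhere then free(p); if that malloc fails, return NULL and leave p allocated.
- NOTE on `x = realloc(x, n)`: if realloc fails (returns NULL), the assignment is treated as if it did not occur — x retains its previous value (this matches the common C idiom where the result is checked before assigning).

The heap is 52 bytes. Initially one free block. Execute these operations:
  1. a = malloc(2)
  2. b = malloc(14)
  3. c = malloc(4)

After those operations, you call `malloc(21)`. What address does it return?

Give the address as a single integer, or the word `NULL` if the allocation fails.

Op 1: a = malloc(2) -> a = 0; heap: [0-1 ALLOC][2-51 FREE]
Op 2: b = malloc(14) -> b = 2; heap: [0-1 ALLOC][2-15 ALLOC][16-51 FREE]
Op 3: c = malloc(4) -> c = 16; heap: [0-1 ALLOC][2-15 ALLOC][16-19 ALLOC][20-51 FREE]
malloc(21): first-fit scan over [0-1 ALLOC][2-15 ALLOC][16-19 ALLOC][20-51 FREE] -> 20

Answer: 20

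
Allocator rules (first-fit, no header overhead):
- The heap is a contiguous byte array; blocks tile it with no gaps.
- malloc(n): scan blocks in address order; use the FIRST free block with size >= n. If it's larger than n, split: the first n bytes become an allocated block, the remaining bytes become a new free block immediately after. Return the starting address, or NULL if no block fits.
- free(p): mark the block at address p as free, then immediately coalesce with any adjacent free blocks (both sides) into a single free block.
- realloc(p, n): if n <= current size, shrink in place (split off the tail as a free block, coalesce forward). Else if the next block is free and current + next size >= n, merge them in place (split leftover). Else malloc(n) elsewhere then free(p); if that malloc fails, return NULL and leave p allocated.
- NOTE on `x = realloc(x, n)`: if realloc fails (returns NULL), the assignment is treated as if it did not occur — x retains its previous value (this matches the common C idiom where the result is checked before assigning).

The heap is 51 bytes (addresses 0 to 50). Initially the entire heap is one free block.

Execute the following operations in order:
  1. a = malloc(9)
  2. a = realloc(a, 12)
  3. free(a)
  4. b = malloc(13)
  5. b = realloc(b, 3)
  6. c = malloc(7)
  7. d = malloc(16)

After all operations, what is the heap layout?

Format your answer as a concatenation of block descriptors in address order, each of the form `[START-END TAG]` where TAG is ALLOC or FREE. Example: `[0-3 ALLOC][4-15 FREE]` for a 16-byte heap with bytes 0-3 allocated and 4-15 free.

Op 1: a = malloc(9) -> a = 0; heap: [0-8 ALLOC][9-50 FREE]
Op 2: a = realloc(a, 12) -> a = 0; heap: [0-11 ALLOC][12-50 FREE]
Op 3: free(a) -> (freed a); heap: [0-50 FREE]
Op 4: b = malloc(13) -> b = 0; heap: [0-12 ALLOC][13-50 FREE]
Op 5: b = realloc(b, 3) -> b = 0; heap: [0-2 ALLOC][3-50 FREE]
Op 6: c = malloc(7) -> c = 3; heap: [0-2 ALLOC][3-9 ALLOC][10-50 FREE]
Op 7: d = malloc(16) -> d = 10; heap: [0-2 ALLOC][3-9 ALLOC][10-25 ALLOC][26-50 FREE]

Answer: [0-2 ALLOC][3-9 ALLOC][10-25 ALLOC][26-50 FREE]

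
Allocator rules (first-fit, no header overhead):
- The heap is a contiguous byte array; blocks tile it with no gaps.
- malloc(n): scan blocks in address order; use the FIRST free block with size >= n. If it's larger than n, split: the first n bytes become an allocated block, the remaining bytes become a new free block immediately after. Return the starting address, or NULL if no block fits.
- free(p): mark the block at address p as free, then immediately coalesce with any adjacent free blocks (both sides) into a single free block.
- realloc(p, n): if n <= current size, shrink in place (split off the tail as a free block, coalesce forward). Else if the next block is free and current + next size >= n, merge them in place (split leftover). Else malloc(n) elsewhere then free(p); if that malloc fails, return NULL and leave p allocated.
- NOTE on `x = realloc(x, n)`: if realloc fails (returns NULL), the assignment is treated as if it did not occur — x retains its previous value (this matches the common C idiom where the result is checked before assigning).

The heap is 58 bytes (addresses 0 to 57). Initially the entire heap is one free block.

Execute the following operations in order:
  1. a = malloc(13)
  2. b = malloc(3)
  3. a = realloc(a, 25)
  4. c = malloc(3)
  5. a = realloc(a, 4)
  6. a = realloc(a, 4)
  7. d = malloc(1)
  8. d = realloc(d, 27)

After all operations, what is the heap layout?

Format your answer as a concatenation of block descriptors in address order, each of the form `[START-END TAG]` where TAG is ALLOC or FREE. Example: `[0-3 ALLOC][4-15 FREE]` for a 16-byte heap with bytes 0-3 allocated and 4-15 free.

Op 1: a = malloc(13) -> a = 0; heap: [0-12 ALLOC][13-57 FREE]
Op 2: b = malloc(3) -> b = 13; heap: [0-12 ALLOC][13-15 ALLOC][16-57 FREE]
Op 3: a = realloc(a, 25) -> a = 16; heap: [0-12 FREE][13-15 ALLOC][16-40 ALLOC][41-57 FREE]
Op 4: c = malloc(3) -> c = 0; heap: [0-2 ALLOC][3-12 FREE][13-15 ALLOC][16-40 ALLOC][41-57 FREE]
Op 5: a = realloc(a, 4) -> a = 16; heap: [0-2 ALLOC][3-12 FREE][13-15 ALLOC][16-19 ALLOC][20-57 FREE]
Op 6: a = realloc(a, 4) -> a = 16; heap: [0-2 ALLOC][3-12 FREE][13-15 ALLOC][16-19 ALLOC][20-57 FREE]
Op 7: d = malloc(1) -> d = 3; heap: [0-2 ALLOC][3-3 ALLOC][4-12 FREE][13-15 ALLOC][16-19 ALLOC][20-57 FREE]
Op 8: d = realloc(d, 27) -> d = 20; heap: [0-2 ALLOC][3-12 FREE][13-15 ALLOC][16-19 ALLOC][20-46 ALLOC][47-57 FREE]

Answer: [0-2 ALLOC][3-12 FREE][13-15 ALLOC][16-19 ALLOC][20-46 ALLOC][47-57 FREE]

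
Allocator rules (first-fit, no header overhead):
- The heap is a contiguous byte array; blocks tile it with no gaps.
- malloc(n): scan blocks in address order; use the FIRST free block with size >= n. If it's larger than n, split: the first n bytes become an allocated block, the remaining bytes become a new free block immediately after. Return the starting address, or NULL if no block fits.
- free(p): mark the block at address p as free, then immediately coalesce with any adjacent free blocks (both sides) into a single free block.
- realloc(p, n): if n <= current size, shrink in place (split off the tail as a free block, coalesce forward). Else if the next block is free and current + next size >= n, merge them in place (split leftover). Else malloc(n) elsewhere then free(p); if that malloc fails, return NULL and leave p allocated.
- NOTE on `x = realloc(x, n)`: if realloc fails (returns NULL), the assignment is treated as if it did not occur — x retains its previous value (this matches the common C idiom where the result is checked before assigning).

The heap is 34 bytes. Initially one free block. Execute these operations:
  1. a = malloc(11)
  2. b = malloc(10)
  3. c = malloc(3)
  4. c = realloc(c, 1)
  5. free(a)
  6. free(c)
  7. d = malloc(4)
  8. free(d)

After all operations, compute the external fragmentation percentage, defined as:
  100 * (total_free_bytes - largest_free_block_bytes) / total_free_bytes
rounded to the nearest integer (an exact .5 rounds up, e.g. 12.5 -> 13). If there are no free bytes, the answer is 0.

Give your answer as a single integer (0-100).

Op 1: a = malloc(11) -> a = 0; heap: [0-10 ALLOC][11-33 FREE]
Op 2: b = malloc(10) -> b = 11; heap: [0-10 ALLOC][11-20 ALLOC][21-33 FREE]
Op 3: c = malloc(3) -> c = 21; heap: [0-10 ALLOC][11-20 ALLOC][21-23 ALLOC][24-33 FREE]
Op 4: c = realloc(c, 1) -> c = 21; heap: [0-10 ALLOC][11-20 ALLOC][21-21 ALLOC][22-33 FREE]
Op 5: free(a) -> (freed a); heap: [0-10 FREE][11-20 ALLOC][21-21 ALLOC][22-33 FREE]
Op 6: free(c) -> (freed c); heap: [0-10 FREE][11-20 ALLOC][21-33 FREE]
Op 7: d = malloc(4) -> d = 0; heap: [0-3 ALLOC][4-10 FREE][11-20 ALLOC][21-33 FREE]
Op 8: free(d) -> (freed d); heap: [0-10 FREE][11-20 ALLOC][21-33 FREE]
Free blocks: [11 13] total_free=24 largest=13 -> 100*(24-13)/24 = 1100/24 ≈ 45.833 -> rounds to 46

Answer: 46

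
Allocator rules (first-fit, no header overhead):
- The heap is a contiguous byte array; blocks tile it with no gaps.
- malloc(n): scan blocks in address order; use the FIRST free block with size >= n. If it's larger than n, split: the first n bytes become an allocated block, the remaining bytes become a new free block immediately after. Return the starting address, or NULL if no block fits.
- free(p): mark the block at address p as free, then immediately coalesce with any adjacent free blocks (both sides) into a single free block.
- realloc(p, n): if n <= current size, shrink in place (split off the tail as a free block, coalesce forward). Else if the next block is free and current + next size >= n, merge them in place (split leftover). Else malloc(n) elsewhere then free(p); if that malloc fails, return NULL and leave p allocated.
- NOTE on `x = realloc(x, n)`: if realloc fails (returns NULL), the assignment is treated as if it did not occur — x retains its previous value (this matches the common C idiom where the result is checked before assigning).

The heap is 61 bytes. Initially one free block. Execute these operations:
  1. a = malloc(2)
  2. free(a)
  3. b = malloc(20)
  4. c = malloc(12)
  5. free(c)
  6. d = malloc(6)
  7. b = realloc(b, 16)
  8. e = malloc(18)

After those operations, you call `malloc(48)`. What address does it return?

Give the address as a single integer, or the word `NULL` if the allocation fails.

Op 1: a = malloc(2) -> a = 0; heap: [0-1 ALLOC][2-60 FREE]
Op 2: free(a) -> (freed a); heap: [0-60 FREE]
Op 3: b = malloc(20) -> b = 0; heap: [0-19 ALLOC][20-60 FREE]
Op 4: c = malloc(12) -> c = 20; heap: [0-19 ALLOC][20-31 ALLOC][32-60 FREE]
Op 5: free(c) -> (freed c); heap: [0-19 ALLOC][20-60 FREE]
Op 6: d = malloc(6) -> d = 20; heap: [0-19 ALLOC][20-25 ALLOC][26-60 FREE]
Op 7: b = realloc(b, 16) -> b = 0; heap: [0-15 ALLOC][16-19 FREE][20-25 ALLOC][26-60 FREE]
Op 8: e = malloc(18) -> e = 26; heap: [0-15 ALLOC][16-19 FREE][20-25 ALLOC][26-43 ALLOC][44-60 FREE]
malloc(48): first-fit scan over [0-15 ALLOC][16-19 FREE][20-25 ALLOC][26-43 ALLOC][44-60 FREE] -> NULL

Answer: NULL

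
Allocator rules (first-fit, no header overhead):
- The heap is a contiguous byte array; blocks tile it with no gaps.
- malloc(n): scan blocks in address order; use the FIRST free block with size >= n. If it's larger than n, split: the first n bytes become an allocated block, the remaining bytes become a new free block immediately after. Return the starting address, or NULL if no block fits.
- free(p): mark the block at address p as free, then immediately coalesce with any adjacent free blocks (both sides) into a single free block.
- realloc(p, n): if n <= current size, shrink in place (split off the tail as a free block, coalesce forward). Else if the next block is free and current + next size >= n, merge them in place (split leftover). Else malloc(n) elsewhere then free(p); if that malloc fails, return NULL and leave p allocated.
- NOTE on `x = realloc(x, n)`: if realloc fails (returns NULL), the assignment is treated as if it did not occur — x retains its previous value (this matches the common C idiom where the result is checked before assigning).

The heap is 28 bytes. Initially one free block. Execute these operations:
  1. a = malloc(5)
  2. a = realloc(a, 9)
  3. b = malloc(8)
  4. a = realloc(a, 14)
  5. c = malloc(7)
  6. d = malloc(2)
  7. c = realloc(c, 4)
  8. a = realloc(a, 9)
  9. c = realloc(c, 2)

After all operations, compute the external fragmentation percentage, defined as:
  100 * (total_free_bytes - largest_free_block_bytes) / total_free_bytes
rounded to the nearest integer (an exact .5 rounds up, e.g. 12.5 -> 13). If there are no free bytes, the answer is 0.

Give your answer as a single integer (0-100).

Op 1: a = malloc(5) -> a = 0; heap: [0-4 ALLOC][5-27 FREE]
Op 2: a = realloc(a, 9) -> a = 0; heap: [0-8 ALLOC][9-27 FREE]
Op 3: b = malloc(8) -> b = 9; heap: [0-8 ALLOC][9-16 ALLOC][17-27 FREE]
Op 4: a = realloc(a, 14) -> NULL (a unchanged); heap: [0-8 ALLOC][9-16 ALLOC][17-27 FREE]
Op 5: c = malloc(7) -> c = 17; heap: [0-8 ALLOC][9-16 ALLOC][17-23 ALLOC][24-27 FREE]
Op 6: d = malloc(2) -> d = 24; heap: [0-8 ALLOC][9-16 ALLOC][17-23 ALLOC][24-25 ALLOC][26-27 FREE]
Op 7: c = realloc(c, 4) -> c = 17; heap: [0-8 ALLOC][9-16 ALLOC][17-20 ALLOC][21-23 FREE][24-25 ALLOC][26-27 FREE]
Op 8: a = realloc(a, 9) -> a = 0; heap: [0-8 ALLOC][9-16 ALLOC][17-20 ALLOC][21-23 FREE][24-25 ALLOC][26-27 FREE]
Op 9: c = realloc(c, 2) -> c = 17; heap: [0-8 ALLOC][9-16 ALLOC][17-18 ALLOC][19-23 FREE][24-25 ALLOC][26-27 FREE]
Free blocks: [5 2] total_free=7 largest=5 -> 100*(7-5)/7 = 200/7 ≈ 28.571 -> rounds to 29

Answer: 29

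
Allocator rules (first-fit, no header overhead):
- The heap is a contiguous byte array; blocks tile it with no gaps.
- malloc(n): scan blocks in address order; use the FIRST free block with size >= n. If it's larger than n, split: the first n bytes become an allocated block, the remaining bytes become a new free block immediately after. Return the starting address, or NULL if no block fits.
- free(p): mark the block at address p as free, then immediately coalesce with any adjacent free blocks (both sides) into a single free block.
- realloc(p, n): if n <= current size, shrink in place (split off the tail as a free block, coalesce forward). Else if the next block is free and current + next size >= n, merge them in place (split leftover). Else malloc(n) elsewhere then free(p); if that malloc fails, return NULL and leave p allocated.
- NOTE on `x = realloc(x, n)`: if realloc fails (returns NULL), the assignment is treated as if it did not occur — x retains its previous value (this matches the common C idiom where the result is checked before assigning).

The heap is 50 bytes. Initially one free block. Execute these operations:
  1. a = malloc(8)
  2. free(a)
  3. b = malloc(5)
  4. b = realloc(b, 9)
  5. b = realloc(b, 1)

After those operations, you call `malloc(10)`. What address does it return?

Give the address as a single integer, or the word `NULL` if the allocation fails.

Answer: 1

Derivation:
Op 1: a = malloc(8) -> a = 0; heap: [0-7 ALLOC][8-49 FREE]
Op 2: free(a) -> (freed a); heap: [0-49 FREE]
Op 3: b = malloc(5) -> b = 0; heap: [0-4 ALLOC][5-49 FREE]
Op 4: b = realloc(b, 9) -> b = 0; heap: [0-8 ALLOC][9-49 FREE]
Op 5: b = realloc(b, 1) -> b = 0; heap: [0-0 ALLOC][1-49 FREE]
malloc(10): first-fit scan over [0-0 ALLOC][1-49 FREE] -> 1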